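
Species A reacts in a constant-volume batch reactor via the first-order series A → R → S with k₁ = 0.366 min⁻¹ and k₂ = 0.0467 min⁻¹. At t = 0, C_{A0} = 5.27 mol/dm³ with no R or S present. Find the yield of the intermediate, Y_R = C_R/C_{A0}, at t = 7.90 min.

The intermediate concentration in a first-order A→B→C sequence is C_R = k₁C_{A0}(e^(−k₁t) − e^(−k₂t))/(k₂−k₁).
e^(−k₁t) = e^(−0.366×7.90) = e^(−2.891) = 0.05550; e^(−k₂t) = e^(−0.3689) = 0.6915.
C_R = 0.366×5.27/(0.0467−0.366) × (0.05550−0.6915) = (-6.041)×(-0.6360) = 3.842 mol/dm³.
Y_R = C_R/C_{A0} = 3.842/5.27 = 0.729.

0.729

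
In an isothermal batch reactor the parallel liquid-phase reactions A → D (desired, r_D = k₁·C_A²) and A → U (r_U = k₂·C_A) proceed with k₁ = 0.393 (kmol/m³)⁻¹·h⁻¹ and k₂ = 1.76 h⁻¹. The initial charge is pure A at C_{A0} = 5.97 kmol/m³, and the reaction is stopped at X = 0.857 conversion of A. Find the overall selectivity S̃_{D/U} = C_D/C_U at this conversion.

0.698

C_A = C_{A0}(1−X) = 0.8537 kmol/m³.
Along a PFR/batch, dC_U/dC_A = −r_U/(r_D+r_U) = −k₂/(k₂+k₁·C_A).
Integrating from C_{A0} to C_A: C_U = (1.76/0.393)·ln[(1.76+0.393·5.97)/(1.76+0.393·0.854)] = 4.478·ln(4.106/2.096) = 3.013 kmol/m³.
Then C_D = (C_{A0}−C_A) − C_U = 5.116 − 3.013 = 2.104 kmol/m³.
S̃_{D/U} = C_D/C_U = 2.104/3.013 = 0.698.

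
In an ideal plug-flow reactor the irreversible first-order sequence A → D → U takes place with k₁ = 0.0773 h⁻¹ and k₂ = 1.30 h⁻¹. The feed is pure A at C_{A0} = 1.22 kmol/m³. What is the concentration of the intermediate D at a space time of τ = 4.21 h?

0.0554 kmol/m³

For first-order series with pure A initially, C_D(τ) = k₁C_{A0}/(k₂−k₁)·(e^(−k₁τ) − e^(−k₂τ)).
e^(−k₁τ) = e^(−0.0773×4.21) = e^(−0.3254) = 0.7222; e^(−k₂τ) = e^(−5.473) = 0.004199.
C_D = 0.0773×1.22/(1.30−0.0773) × (0.7222−0.004199) = 0.07713×0.7180 = 0.05538 kmol/m³.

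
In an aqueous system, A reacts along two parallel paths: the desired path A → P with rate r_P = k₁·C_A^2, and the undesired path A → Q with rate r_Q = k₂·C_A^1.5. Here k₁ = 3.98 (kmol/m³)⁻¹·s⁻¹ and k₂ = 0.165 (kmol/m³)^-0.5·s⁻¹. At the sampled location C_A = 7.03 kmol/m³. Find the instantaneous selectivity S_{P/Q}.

S_{P/Q} = r_P/r_Q = (k₁·C_A^2)/(k₂·C_A^1.5) = (k₁/k₂)·C_A^0.5.
= (3.98×7.030^2) / (0.165×7.030^1.5) = 196.7/3.076 = 64.0.

64.0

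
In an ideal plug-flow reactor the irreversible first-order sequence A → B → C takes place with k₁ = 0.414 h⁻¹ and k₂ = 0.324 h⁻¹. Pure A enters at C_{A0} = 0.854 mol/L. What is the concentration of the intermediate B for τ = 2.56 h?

For first-order series with pure A initially, C_B(τ) = k₁C_{A0}/(k₂−k₁)·(e^(−k₁τ) − e^(−k₂τ)).
e^(−k₁τ) = e^(−0.414×2.56) = e^(−1.060) = 0.3465; e^(−k₂τ) = e^(−0.8294) = 0.4363.
C_B = 0.414×0.854/(0.324−0.414) × (0.3465−0.4363) = (-3.928)×(-0.08978) = 0.3527 mol/L.

0.353 mol/L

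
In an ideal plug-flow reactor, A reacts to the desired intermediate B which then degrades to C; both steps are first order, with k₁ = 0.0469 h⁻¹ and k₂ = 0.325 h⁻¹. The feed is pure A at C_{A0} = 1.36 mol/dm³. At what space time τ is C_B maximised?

6.96 h

Setting dC_B/dτ = 0 gives τ_opt = ln(k₂/k₁)/(k₂−k₁).
= ln(0.325/0.0469)/(0.325−0.0469) = ln(6.930)/0.2781 = 1.936/0.2781 = 6.96 h.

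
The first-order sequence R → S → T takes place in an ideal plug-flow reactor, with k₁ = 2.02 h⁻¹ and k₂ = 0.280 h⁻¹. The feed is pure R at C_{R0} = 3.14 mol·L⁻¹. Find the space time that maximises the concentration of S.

1.14 h

For first-order series the maximum of C_S occurs at τ_opt = ln(k₂/k₁)/(k₂−k₁).
= ln(0.280/2.02)/(0.280−2.02) = ln(0.1386)/-1.740 = -1.976/-1.740 = 1.14 h.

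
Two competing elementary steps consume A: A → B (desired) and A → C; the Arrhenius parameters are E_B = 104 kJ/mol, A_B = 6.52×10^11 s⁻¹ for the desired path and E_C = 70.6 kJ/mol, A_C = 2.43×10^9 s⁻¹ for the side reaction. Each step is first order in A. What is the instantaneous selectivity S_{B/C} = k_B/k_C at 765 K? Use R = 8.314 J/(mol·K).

With equal orders, S_{B/C} = k_B/k_C = (A_B/A_C)·exp[(E_C−E_B)/(RT)].
(E_C−E_B)/(RT) = (70.6−104)×10³/(8.314×765) = -33400/6360 = -5.251.
k_B/k_C = (6.52×10^11/2.43×10^9)·exp(-5.251) = 268.3 × 0.005240 = 1.41.
Since E_B > E_C, raising the temperature improves selectivity toward B.

1.41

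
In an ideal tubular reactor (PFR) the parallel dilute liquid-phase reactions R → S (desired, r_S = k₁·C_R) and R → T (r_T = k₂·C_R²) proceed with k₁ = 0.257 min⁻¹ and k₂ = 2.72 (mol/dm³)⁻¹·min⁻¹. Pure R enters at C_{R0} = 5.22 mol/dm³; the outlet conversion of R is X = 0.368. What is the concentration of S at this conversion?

C_R = C_{R0}(1−X) = 3.299 mol/dm³.
Along a PFR/batch, dC_S/dC_R = −r_S/(r_S+r_T) = −k₁/(k₁+k₂·C_R).
Integrating from C_{R0} to C_R: C_S = (0.257/2.72)·ln[(0.257+2.72·5.22)/(0.257+2.72·3.30)] = 0.09449·ln(14.46/9.230) = 0.04238 mol/dm³.

0.0424 mol/dm³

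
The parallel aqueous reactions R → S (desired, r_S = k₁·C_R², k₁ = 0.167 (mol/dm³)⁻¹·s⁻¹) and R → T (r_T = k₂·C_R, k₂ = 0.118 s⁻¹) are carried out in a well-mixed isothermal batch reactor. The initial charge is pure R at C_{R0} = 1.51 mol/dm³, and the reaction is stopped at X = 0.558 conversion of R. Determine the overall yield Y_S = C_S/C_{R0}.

C_R = C_{R0}(1−X) = 0.6674 mol/dm³.
Along a PFR/batch, dC_T/dC_R = −r_T/(r_S+r_T) = −k₂/(k₂+k₁·C_R).
Integrating from C_{R0} to C_R: C_T = (0.118/0.167)·ln[(0.118+0.167·1.51)/(0.118+0.167·0.667)] = 0.7066·ln(0.3702/0.2295) = 0.3379 mol/dm³.
Then C_S = (C_{R0}−C_R) − C_T = 0.8426 − 0.3379 = 0.5047 mol/dm³.
Y_S = C_S/C_{R0} = 0.5047/1.51 = 0.334.

0.334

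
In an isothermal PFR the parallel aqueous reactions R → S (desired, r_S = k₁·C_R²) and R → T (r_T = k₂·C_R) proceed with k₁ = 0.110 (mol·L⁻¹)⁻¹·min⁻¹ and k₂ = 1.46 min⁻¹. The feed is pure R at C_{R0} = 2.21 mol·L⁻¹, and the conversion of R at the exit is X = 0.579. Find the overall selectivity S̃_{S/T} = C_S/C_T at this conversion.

C_R = C_{R0}(1−X) = 0.9304 mol·L⁻¹.
Along a PFR/batch, dC_T/dC_R = −r_T/(r_S+r_T) = −k₂/(k₂+k₁·C_R).
Integrating from C_{R0} to C_R: C_T = (1.46/0.110)·ln[(1.46+0.110·2.21)/(1.46+0.110·0.930)] = 13.27·ln(1.703/1.562) = 1.145 mol·L⁻¹.
Then C_S = (C_{R0}−C_R) − C_T = 1.280 − 1.145 = 0.1347 mol·L⁻¹.
S̃_{S/T} = C_S/C_T = 0.1347/1.145 = 0.118.

0.118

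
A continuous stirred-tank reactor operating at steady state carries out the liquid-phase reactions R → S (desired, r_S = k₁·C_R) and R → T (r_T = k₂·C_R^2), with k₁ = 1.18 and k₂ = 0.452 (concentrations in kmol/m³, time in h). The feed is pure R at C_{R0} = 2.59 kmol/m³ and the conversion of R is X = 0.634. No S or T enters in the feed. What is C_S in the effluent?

1.20 kmol/m³

Exit C_R = C_{R0}(1−X) = 2.59×0.366 = 0.9479 kmol/m³.
In a CSTR the entire volume is at exit conditions, so r_S = 1.18×0.9479 = 1.119 and r_T = 0.452×0.9479^2 = 0.4062.
Fraction of consumed R going to S: r_S/(r_S+r_T) = 0.7336.
C_S = 0.7336·C_{R0}·X = 0.7336×2.59×0.634 = 1.20 kmol/m³.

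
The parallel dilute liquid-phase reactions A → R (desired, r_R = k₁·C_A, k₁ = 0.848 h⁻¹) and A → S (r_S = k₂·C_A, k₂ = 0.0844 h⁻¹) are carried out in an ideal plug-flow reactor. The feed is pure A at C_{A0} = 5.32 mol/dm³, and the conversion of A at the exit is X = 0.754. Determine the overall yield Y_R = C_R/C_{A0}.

0.686

C_A = C_{A0}(1−X) = 1.309 mol/dm³.
Both paths are first order in A, so the instantaneous fraction to R is constant: dC_R/d(−C_A) = k₁/(k₁+k₂) = 0.9095.
C_R = 0.9095·(C_{A0}−C_A) = 0.9095×4.011 = 3.65 mol/dm³.
Y_R = C_R/C_{A0} = 3.648/5.32 = 0.686.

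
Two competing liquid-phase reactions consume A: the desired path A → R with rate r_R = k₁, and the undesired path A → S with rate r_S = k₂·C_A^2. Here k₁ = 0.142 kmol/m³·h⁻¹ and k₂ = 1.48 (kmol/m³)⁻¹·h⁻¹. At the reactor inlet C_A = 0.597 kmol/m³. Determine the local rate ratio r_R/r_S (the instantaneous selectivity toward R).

S_{R/S} = r_R/r_S = (k₁)/(k₂·C_A^2) = (k₁/k₂)·C_A^-2.
= (0.142) / (1.48×0.5970^2) = 0.1420/0.5275 = 0.269.
The undesired path is higher order in A, so low C_A (CSTR or dilute feed) favours R.

0.269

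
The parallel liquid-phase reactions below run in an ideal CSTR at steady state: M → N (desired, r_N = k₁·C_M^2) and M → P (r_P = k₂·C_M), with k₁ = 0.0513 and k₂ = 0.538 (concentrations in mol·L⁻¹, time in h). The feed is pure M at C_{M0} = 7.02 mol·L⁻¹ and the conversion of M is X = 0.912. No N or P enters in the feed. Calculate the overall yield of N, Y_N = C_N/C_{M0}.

Exit C_M = C_{M0}(1−X) = 7.02×0.0880 = 0.6178 mol·L⁻¹.
A CSTR operates uniformly at the exit composition, giving r_N = 0.01958 and r_P = 0.3324 (each k·C_M^n at C_M = 0.6178).
Fraction of consumed M going to N: r_N/(r_N+r_P) = 0.05563.
C_N = 0.05563·C_{M0}·X = 0.05563×7.02×0.912 = 0.356 mol·L⁻¹; Y_N = C_N/C_{M0} = 0.0507.

0.0507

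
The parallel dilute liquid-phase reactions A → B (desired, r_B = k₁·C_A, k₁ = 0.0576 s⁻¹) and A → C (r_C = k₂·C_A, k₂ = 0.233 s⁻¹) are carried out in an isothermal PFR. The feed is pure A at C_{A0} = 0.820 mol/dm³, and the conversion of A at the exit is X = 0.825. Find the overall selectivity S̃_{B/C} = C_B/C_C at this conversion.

0.247

C_A = C_{A0}(1−X) = 0.1435 mol/dm³.
Both paths are first order in A, so the instantaneous fraction to B is constant: dC_B/d(−C_A) = k₁/(k₁+k₂) = 0.1982.
C_B = 0.1982·(C_{A0}−C_A) = 0.1982×0.6765 = 0.134 mol/dm³.
C_C = (C_{A0}−C_A)−C_B = 0.5424 mol/dm³; S̃_{B/C} = 0.1341/0.5424 = 0.247.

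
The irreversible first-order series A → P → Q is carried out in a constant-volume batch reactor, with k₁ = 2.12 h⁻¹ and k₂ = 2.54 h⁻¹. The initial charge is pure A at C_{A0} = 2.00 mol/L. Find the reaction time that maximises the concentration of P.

Setting dC_P/dt = 0 gives t_opt = ln(k₂/k₁)/(k₂−k₁).
= ln(2.54/2.12)/(2.54−2.12) = ln(1.198)/0.4200 = 0.1807/0.4200 = 0.430 h.

0.430 h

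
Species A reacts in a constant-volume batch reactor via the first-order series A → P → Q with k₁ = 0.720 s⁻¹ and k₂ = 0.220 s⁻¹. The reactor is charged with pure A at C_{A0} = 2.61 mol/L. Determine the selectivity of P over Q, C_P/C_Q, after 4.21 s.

For first-order series with pure A initially, C_P(t) = k₁C_{A0}/(k₂−k₁)·(e^(−k₁t) − e^(−k₂t)).
e^(−k₁t) = e^(−0.720×4.21) = e^(−3.031) = 0.04826; e^(−k₂t) = e^(−0.9262) = 0.3961.
C_P = 0.720×2.61/(0.220−0.720) × (0.04826−0.3961) = (-3.758)×(-0.3478) = 1.307 mol/L.
C_A = C_{A0}e^(−k₁t) = 0.1260 mol/L, so C_Q = C_{A0}−C_A−C_P = 1.177 mol/L; C_P/C_Q = 1.11.

1.11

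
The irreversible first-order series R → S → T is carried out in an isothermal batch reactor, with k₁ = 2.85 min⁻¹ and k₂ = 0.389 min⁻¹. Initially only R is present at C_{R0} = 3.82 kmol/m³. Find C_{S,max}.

2.79 kmol/m³

Evaluating C_S at t_opt = ln(k₂/k₁)/(k₂−k₁) gives C_{S,max}/C_{R0} = (k₁/k₂)^[k₂/(k₂−k₁)].
= (2.85/0.389)^(0.389/(0.389−2.85)) = (7.326)^(-0.1581) = 0.7299.
C_{S,max} = 0.7299×3.82 = 2.79 kmol/m³.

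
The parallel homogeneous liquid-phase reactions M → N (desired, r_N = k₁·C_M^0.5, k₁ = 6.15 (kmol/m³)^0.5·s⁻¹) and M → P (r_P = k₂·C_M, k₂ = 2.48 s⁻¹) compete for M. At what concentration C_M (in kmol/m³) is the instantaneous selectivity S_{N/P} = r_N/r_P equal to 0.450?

S_{N/P} = (k₁/k₂)·C_M^-0.5 ⇒ C_M = (S·k₂/k₁)^(-2).
= (0.450×2.48/6.15)^(-2) = (0.1815)^(-2) = 30.4 kmol/m³.

30.4 kmol/m³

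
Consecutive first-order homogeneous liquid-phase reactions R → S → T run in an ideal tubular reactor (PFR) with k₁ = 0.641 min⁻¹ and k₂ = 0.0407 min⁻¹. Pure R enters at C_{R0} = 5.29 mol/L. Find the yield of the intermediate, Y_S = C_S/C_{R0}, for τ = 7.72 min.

0.772

The intermediate concentration in a first-order A→B→C sequence is C_S = k₁C_{R0}(e^(−k₁τ) − e^(−k₂τ))/(k₂−k₁).
e^(−k₁τ) = e^(−0.641×7.72) = e^(−4.949) = 0.007094; e^(−k₂τ) = e^(−0.3142) = 0.7304.
C_S = 0.641×5.29/(0.0407−0.641) × (0.007094−0.7304) = (-5.649)×(-0.7233) = 4.086 mol/L.
Y_S = C_S/C_{R0} = 4.086/5.29 = 0.772.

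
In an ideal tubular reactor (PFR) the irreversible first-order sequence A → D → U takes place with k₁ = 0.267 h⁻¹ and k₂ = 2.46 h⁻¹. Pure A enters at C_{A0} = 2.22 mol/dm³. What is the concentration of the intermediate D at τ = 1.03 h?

0.184 mol/dm³

For first-order series with pure A initially, C_D(τ) = k₁C_{A0}/(k₂−k₁)·(e^(−k₁τ) − e^(−k₂τ)).
e^(−k₁τ) = e^(−0.267×1.03) = e^(−0.2750) = 0.7596; e^(−k₂τ) = e^(−2.534) = 0.07936.
C_D = 0.267×2.22/(2.46−0.267) × (0.7596−0.07936) = 0.2703×0.6802 = 0.1839 mol/dm³.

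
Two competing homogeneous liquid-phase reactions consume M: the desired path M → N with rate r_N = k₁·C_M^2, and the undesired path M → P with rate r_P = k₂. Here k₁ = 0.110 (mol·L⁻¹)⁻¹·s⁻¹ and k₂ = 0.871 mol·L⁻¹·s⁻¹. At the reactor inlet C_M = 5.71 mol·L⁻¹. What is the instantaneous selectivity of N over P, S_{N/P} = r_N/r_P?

4.12

S_{N/P} = r_N/r_P = (k₁·C_M^2)/(k₂) = (k₁/k₂)·C_M^2.
= (0.110×5.710^2) / (0.871) = 3.586/0.8710 = 4.12.
Since the desired path is higher order in M, keeping C_M high (PFR or concentrated feed) favours N.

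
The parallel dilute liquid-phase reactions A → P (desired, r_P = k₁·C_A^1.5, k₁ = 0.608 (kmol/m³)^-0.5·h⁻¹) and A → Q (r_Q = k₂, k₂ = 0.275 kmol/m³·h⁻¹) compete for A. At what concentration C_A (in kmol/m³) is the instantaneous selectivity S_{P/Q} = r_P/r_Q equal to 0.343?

0.289 kmol/m³

S_{P/Q} = (k₁/k₂)·C_A^1.5 ⇒ C_A = (S·k₂/k₁)^(1/1.5).
= (0.343×0.275/0.608)^(0.6667) = (0.1551)^(0.6667) = 0.289 kmol/m³.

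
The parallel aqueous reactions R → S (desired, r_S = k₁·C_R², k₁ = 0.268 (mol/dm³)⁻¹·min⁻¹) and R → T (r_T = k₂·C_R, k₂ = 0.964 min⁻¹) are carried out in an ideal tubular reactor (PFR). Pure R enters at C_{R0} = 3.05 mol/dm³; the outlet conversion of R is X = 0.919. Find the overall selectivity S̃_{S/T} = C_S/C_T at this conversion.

0.423

C_R = C_{R0}(1−X) = 0.2470 mol/dm³.
Along a PFR/batch, dC_T/dC_R = −r_T/(r_S+r_T) = −k₂/(k₂+k₁·C_R).
Integrating from C_{R0} to C_R: C_T = (0.964/0.268)·ln[(0.964+0.268·3.05)/(0.964+0.268·0.247)] = 3.597·ln(1.781/1.030) = 1.970 mol/dm³.
Then C_S = (C_{R0}−C_R) − C_T = 2.803 − 1.970 = 0.8331 mol/dm³.
S̃_{S/T} = C_S/C_T = 0.8331/1.970 = 0.423.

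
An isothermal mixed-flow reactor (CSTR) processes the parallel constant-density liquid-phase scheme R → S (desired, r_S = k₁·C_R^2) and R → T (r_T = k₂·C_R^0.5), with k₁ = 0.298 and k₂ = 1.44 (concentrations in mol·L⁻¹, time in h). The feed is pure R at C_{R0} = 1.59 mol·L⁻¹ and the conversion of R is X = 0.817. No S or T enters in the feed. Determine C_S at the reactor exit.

0.0409 mol·L⁻¹

Exit C_R = C_{R0}(1−X) = 1.59×0.183 = 0.2910 mol·L⁻¹.
In a CSTR the entire volume is at exit conditions, so r_S = 0.298×0.2910^2 = 0.02523 and r_T = 1.44×0.2910^0.5 = 0.7768.
Fraction of consumed R going to S: r_S/(r_S+r_T) = 0.03146.
C_S = 0.03146·C_{R0}·X = 0.03146×1.59×0.817 = 0.0409 mol·L⁻¹.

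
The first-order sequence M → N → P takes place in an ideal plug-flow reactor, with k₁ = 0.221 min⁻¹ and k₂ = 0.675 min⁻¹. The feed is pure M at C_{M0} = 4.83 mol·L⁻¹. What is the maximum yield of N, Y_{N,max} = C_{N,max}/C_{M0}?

For a first-order series the maximum intermediate yield is C_{N,max}/C_{M0} = (k₁/k₂)^[k₂/(k₂−k₁)].
= (0.221/0.675)^(0.675/(0.675−0.221)) = (0.3274)^(1.487) = 0.1901.

0.190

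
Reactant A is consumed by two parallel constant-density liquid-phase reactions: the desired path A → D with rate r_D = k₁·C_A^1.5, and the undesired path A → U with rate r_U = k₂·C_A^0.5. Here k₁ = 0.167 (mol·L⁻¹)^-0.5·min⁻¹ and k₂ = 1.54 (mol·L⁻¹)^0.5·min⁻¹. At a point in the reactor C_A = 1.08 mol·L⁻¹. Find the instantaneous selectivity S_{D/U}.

0.117

S_{D/U} = r_D/r_U = (k₁·C_A^1.5)/(k₂·C_A^0.5) = (k₁/k₂)·C_A.
= (0.167×1.080^1.5) / (1.54×1.080^0.5) = 0.1874/1.600 = 0.117.
Since the desired path is higher order in A, keeping C_A high (PFR or concentrated feed) favours D.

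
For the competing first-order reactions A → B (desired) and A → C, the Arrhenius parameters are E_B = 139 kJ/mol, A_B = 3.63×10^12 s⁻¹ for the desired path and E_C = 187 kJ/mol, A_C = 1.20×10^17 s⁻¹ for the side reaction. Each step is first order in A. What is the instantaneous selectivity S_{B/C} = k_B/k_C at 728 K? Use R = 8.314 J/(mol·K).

0.0841

k_B/k_C = (A_B/A_C)·exp[−(E_B−E_C)/(RT)] = (A_B/A_C)·exp[(E_C−E_B)/(RT)].
(E_C−E_B)/(RT) = (187−139)×10³/(8.314×728) = 48000/6053 = 7.930.
k_B/k_C = (3.63×10^12/1.20×10^17)·exp(7.930) = 3.025×10^-5 × 2781 = 0.0841.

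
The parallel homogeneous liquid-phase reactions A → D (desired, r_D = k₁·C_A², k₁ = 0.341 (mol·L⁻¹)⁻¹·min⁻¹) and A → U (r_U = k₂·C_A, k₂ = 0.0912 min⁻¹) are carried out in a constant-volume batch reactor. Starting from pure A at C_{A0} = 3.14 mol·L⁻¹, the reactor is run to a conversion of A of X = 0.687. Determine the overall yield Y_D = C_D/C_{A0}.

0.602

C_A = C_{A0}(1−X) = 0.9828 mol·L⁻¹.
Along a PFR/batch, dC_U/dC_A = −r_U/(r_D+r_U) = −k₂/(k₂+k₁·C_A).
Integrating from C_{A0} to C_A: C_U = (0.0912/0.341)·ln[(0.0912+0.341·3.14)/(0.0912+0.341·0.983)] = 0.2674·ln(1.162/0.4263) = 0.2681 mol·L⁻¹.
Then C_D = (C_{A0}−C_A) − C_U = 2.157 − 0.2681 = 1.889 mol·L⁻¹.
Y_D = C_D/C_{A0} = 1.889/3.14 = 0.602.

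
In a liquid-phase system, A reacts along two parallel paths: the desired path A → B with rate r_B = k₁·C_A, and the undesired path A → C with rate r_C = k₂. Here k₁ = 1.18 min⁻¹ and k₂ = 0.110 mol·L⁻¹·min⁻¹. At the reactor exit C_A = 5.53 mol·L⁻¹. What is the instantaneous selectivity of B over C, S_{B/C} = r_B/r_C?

S_{B/C} = r_B/r_C = (k₁·C_A)/(k₂) = (k₁/k₂)·C_A.
= (1.18×5.530) / (0.110) = 6.525/0.1100 = 59.3.

59.3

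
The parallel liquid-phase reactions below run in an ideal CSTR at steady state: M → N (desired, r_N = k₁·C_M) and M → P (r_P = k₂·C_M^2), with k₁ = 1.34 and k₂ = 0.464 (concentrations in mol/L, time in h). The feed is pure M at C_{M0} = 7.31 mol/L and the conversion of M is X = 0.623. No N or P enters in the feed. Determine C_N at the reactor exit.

2.33 mol/L

Exit C_M = C_{M0}(1−X) = 7.31×0.377 = 2.756 mol/L.
Rates in a CSTR are evaluated at the outlet concentration: r_N = 1.34×2.756 = 3.693, r_P = 0.464×2.756^2 = 3.524.
Fraction of consumed M going to N: r_N/(r_N+r_P) = 0.5117.
C_N = 0.5117·C_{M0}·X = 0.5117×7.31×0.623 = 2.33 mol/L.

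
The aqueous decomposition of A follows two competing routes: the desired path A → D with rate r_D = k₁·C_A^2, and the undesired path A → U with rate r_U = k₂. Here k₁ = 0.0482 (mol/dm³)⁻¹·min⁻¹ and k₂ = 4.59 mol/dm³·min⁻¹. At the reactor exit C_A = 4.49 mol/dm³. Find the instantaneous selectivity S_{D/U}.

0.212

S_{D/U} = r_D/r_U = (k₁·C_A^2)/(k₂) = (k₁/k₂)·C_A^2.
= (0.0482×4.490^2) / (4.59) = 0.9717/4.590 = 0.212.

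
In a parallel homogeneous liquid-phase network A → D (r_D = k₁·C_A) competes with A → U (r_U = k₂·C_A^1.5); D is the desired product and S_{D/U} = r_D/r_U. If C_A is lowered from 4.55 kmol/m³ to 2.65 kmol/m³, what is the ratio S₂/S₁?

S_{D/U} = (k₁/k₂)·C_A^-0.5, so S₂/S₁ = (C_{A,2}/C_{A,1})^-0.5.
= (2.65/4.55)^(-0.5) = (0.5824)^(-0.5) = 1.31.

1.31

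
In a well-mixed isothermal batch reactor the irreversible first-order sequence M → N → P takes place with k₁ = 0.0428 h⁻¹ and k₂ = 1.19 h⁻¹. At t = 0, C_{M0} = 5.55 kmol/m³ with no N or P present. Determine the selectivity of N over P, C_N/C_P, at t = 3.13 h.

0.339

The intermediate concentration in a first-order A→B→C sequence is C_N = k₁C_{M0}(e^(−k₁t) − e^(−k₂t))/(k₂−k₁).
e^(−k₁t) = e^(−0.0428×3.13) = e^(−0.1340) = 0.8746; e^(−k₂t) = e^(−3.725) = 0.02412.
C_N = 0.0428×5.55/(1.19−0.0428) × (0.8746−0.02412) = 0.2071×0.8505 = 0.1761 kmol/m³.
C_M = C_{M0}e^(−k₁t) = 4.854 kmol/m³, so C_P = C_{M0}−C_M−C_N = 0.5197 kmol/m³; C_N/C_P = 0.339.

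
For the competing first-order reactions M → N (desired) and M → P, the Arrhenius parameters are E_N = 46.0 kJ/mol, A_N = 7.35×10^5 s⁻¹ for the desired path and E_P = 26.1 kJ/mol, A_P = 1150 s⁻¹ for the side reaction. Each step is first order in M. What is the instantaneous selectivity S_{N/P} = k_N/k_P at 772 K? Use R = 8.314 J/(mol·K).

With equal orders, S_{N/P} = k_N/k_P = (A_N/A_P)·exp[(E_P−E_N)/(RT)].
(E_P−E_N)/(RT) = (26.1−46.0)×10³/(8.314×772) = -19900/6418 = -3.100.
k_N/k_P = (7.35×10^5/1150)·exp(-3.100) = 639.1 × 0.04503 = 28.8.

28.8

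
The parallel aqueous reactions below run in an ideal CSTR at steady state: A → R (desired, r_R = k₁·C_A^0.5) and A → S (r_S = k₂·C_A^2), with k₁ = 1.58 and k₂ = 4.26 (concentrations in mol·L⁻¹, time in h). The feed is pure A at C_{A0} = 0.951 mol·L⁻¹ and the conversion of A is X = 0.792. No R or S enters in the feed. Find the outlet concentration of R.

0.609 mol·L⁻¹

Exit C_A = C_{A0}(1−X) = 0.951×0.208 = 0.1978 mol·L⁻¹.
A CSTR operates uniformly at the exit composition, giving r_R = 0.7027 and r_S = 0.1667 (each k·C_A^n at C_A = 0.1978).
Fraction of consumed A going to R: r_R/(r_R+r_S) = 0.8083.
C_R = 0.8083·C_{A0}·X = 0.8083×0.951×0.792 = 0.609 mol·L⁻¹.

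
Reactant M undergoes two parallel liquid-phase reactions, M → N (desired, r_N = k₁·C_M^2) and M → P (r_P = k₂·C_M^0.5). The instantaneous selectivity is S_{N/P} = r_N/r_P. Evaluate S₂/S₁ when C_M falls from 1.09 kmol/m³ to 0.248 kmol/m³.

0.109

S_{N/P} = (k₁/k₂)·C_M^1.5, so S₂/S₁ = (C_{M,2}/C_{M,1})^1.5.
= (0.248/1.09)^1.5 = (0.2275)^1.5 = 0.109.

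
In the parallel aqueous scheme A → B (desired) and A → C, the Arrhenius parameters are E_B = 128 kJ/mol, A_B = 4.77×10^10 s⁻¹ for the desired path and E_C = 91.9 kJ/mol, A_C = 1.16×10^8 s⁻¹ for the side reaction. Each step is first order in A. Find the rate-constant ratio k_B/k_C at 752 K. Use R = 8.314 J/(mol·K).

1.28

k_B/k_C = (A_B/A_C)·exp[−(E_B−E_C)/(RT)] = (A_B/A_C)·exp[(E_C−E_B)/(RT)].
(E_C−E_B)/(RT) = (91.9−128)×10³/(8.314×752) = -36100/6252 = -5.774.
k_B/k_C = (4.77×10^10/1.16×10^8)·exp(-5.774) = 411.2 × 0.003107 = 1.28.
Since E_B > E_C, raising the temperature improves selectivity toward B.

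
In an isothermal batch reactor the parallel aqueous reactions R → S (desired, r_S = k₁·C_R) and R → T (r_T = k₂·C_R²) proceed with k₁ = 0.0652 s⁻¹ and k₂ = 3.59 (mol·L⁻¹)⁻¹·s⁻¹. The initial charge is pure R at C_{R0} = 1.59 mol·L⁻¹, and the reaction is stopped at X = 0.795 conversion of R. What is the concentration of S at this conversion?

C_R = C_{R0}(1−X) = 0.3259 mol·L⁻¹.
Along a PFR/batch, dC_S/dC_R = −r_S/(r_S+r_T) = −k₁/(k₁+k₂·C_R).
Integrating from C_{R0} to C_R: C_S = (0.0652/3.59)·ln[(0.0652+3.59·1.59)/(0.0652+3.59·0.326)] = 0.01816·ln(5.773/1.235) = 0.02800 mol·L⁻¹.

0.0280 mol·L⁻¹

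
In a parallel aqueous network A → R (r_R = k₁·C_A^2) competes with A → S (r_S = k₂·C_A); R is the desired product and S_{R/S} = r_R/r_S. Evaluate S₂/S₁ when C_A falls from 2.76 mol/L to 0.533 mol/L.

0.193

S_{R/S} = (k₁/k₂)·C_A, so S₂/S₁ = (C_{A,2}/C_{A,1}).
= 0.533/2.76 = 0.193.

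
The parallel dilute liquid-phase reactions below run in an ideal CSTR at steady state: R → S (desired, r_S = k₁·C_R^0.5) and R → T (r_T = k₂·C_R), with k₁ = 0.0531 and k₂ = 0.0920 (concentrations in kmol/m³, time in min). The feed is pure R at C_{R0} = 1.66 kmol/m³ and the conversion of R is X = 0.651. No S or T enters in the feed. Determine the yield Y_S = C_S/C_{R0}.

Exit C_R = C_{R0}(1−X) = 1.66×0.349 = 0.5793 kmol/m³.
In a CSTR the entire volume is at exit conditions, so r_S = 0.0531×0.5793^0.5 = 0.04042 and r_T = 0.0920×0.5793 = 0.05330.
Fraction of consumed R going to S: r_S/(r_S+r_T) = 0.4313.
C_S = 0.4313·C_{R0}·X = 0.4313×1.66×0.651 = 0.466 kmol/m³; Y_S = C_S/C_{R0} = 0.281.

0.281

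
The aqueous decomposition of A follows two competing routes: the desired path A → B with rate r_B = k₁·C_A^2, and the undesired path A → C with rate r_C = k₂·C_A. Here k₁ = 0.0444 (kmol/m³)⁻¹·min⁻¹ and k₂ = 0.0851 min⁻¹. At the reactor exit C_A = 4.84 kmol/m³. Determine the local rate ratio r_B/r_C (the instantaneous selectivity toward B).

S_{B/C} = r_B/r_C = (k₁·C_A^2)/(k₂·C_A) = (k₁/k₂)·C_A.
= (0.0444×4.840^2) / (0.0851×4.840) = 1.040/0.4119 = 2.53.
Since the desired path is higher order in A, keeping C_A high (PFR or concentrated feed) favours B.

2.53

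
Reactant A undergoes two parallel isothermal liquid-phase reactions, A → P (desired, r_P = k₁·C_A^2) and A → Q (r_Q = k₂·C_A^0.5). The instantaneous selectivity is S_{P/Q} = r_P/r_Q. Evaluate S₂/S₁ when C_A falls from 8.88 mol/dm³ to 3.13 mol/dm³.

0.209

S_{P/Q} = (k₁/k₂)·C_A^1.5, so S₂/S₁ = (C_{A,2}/C_{A,1})^1.5.
= (3.13/8.88)^1.5 = (0.3525)^1.5 = 0.209.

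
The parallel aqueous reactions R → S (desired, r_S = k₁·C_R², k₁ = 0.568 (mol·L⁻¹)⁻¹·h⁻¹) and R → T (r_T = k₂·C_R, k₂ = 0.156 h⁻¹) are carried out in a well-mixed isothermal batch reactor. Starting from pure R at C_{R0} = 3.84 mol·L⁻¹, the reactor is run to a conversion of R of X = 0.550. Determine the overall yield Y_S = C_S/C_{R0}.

C_R = C_{R0}(1−X) = 1.728 mol·L⁻¹.
Along a PFR/batch, dC_T/dC_R = −r_T/(r_S+r_T) = −k₂/(k₂+k₁·C_R).
Integrating from C_{R0} to C_R: C_T = (0.156/0.568)·ln[(0.156+0.568·3.84)/(0.156+0.568·1.73)] = 0.2746·ln(2.337/1.138) = 0.1978 mol·L⁻¹.
Then C_S = (C_{R0}−C_R) − C_T = 2.112 − 0.1978 = 1.914 mol·L⁻¹.
Y_S = C_S/C_{R0} = 1.914/3.84 = 0.498.

0.498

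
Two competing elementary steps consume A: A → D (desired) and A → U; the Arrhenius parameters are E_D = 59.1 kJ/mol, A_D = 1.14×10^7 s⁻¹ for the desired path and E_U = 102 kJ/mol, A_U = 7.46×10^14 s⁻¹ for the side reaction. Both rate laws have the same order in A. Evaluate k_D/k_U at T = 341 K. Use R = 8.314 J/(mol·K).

0.0570

k_D/k_U = (A_D/A_U)·exp[−(E_D−E_U)/(RT)] = (A_D/A_U)·exp[(E_U−E_D)/(RT)].
(E_U−E_D)/(RT) = (102−59.1)×10³/(8.314×341) = 42900/2835 = 15.13.
k_D/k_U = (1.14×10^7/7.46×10^14)·exp(15.13) = 1.528×10^-8 × 3.730×10^6 = 0.0570.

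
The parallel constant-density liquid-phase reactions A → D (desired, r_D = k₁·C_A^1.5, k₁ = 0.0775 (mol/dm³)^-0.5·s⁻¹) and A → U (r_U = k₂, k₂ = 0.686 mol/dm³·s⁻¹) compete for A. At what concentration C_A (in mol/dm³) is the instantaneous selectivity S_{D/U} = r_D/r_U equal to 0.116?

S_{D/U} = (k₁/k₂)·C_A^1.5 ⇒ C_A = (S·k₂/k₁)^(1/1.5).
= (0.116×0.686/0.0775)^(0.6667) = (1.027)^(0.6667) = 1.02 mol/dm³.

1.02 mol/dm³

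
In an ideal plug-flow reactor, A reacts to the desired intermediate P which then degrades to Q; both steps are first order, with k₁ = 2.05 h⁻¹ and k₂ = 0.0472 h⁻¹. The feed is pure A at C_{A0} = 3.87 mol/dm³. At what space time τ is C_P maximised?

1.88 h

The intermediate peaks when r₁ = r₂, i.e. k₁e^(−k₁τ) = k₂e^(−k₂τ), giving τ_opt = ln(k₂/k₁)/(k₂−k₁).
= ln(0.0472/2.05)/(0.0472−2.05) = ln(0.02302)/-2.003 = -3.771/-2.003 = 1.88 h.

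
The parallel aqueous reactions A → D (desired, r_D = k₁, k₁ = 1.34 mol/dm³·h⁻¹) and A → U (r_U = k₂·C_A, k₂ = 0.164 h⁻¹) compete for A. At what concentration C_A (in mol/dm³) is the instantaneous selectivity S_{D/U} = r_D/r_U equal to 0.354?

S_{D/U} = (k₁/k₂)·C_A⁻¹ ⇒ C_A = (S·k₂/k₁)^(-1).
= (0.354×0.164/1.34)^(-1) = (0.04333)^(-1) = 23.1 mol/dm³.

23.1 mol/dm³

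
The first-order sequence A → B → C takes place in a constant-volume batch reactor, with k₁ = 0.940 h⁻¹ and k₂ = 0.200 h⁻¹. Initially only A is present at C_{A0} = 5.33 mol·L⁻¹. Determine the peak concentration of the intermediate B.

3.51 mol·L⁻¹

At the optimum, C_{B,max}/C_{A0} = (k₁/k₂)^[k₂/(k₂−k₁)].
= (0.940/0.200)^(0.200/(0.200−0.940)) = (4.700)^(-0.2703) = 0.6582.
C_{B,max} = 0.6582×5.33 = 3.51 mol·L⁻¹.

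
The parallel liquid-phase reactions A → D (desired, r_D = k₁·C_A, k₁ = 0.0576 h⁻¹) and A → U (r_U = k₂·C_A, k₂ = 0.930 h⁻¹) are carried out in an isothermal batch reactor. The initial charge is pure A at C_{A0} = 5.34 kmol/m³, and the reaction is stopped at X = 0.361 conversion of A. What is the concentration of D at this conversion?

0.112 kmol/m³

C_A = C_{A0}(1−X) = 3.412 kmol/m³.
Both paths are first order in A, so the instantaneous fraction to D is constant: dC_D/d(−C_A) = k₁/(k₁+k₂) = 0.05832.
C_D = 0.05832·(C_{A0}−C_A) = 0.05832×1.928 = 0.112 kmol/m³.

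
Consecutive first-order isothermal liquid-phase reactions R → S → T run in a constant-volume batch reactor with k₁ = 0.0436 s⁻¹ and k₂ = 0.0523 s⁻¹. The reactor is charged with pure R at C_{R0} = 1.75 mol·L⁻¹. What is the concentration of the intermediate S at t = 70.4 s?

Solving the coupled first-order balances gives C_S(t) = [k₁/(k₂−k₁)]·C_{R0}·(e^(−k₁t) − e^(−k₂t)).
e^(−k₁t) = e^(−0.0436×70.4) = e^(−3.069) = 0.04645; e^(−k₂t) = e^(−3.682) = 0.02517.
C_S = 0.0436×1.75/(0.0523−0.0436) × (0.04645−0.02517) = 8.770×0.02127 = 0.1866 mol·L⁻¹.

0.187 mol·L⁻¹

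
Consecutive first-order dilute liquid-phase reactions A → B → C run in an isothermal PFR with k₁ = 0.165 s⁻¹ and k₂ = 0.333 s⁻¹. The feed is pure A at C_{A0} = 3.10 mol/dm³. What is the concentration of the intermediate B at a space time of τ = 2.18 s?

Solving the coupled first-order balances gives C_B(τ) = [k₁/(k₂−k₁)]·C_{A0}·(e^(−k₁τ) − e^(−k₂τ)).
e^(−k₁τ) = e^(−0.165×2.18) = e^(−0.3597) = 0.6979; e^(−k₂τ) = e^(−0.7259) = 0.4839.
C_B = 0.165×3.10/(0.333−0.165) × (0.6979−0.4839) = 3.045×0.2140 = 0.6516 mol/dm³.

0.652 mol/dm³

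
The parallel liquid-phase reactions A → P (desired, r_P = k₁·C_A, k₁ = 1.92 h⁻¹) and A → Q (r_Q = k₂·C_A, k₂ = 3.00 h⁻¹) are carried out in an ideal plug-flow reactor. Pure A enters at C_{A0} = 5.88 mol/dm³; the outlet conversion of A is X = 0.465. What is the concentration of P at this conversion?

1.07 mol/dm³

C_A = C_{A0}(1−X) = 3.146 mol/dm³.
Both paths are first order in A, so the instantaneous fraction to P is constant: dC_P/d(−C_A) = k₁/(k₁+k₂) = 0.3902.
C_P = 0.3902·(C_{A0}−C_A) = 0.3902×2.734 = 1.07 mol/dm³.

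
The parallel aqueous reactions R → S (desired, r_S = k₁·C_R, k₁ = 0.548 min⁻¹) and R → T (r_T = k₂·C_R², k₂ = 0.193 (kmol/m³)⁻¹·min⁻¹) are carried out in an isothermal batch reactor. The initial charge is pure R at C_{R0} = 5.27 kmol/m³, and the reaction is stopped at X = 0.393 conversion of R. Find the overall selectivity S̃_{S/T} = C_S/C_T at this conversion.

0.679

C_R = C_{R0}(1−X) = 3.199 kmol/m³.
Along a PFR/batch, dC_S/dC_R = −r_S/(r_S+r_T) = −k₁/(k₁+k₂·C_R).
Integrating from C_{R0} to C_R: C_S = (0.548/0.193)·ln[(0.548+0.193·5.27)/(0.548+0.193·3.20)] = 2.839·ln(1.565/1.165) = 0.8373 kmol/m³.
C_T = (C_{R0}−C_R)−C_S = 1.234 kmol/m³; S̃_{S/T} = 0.8373/1.234 = 0.679.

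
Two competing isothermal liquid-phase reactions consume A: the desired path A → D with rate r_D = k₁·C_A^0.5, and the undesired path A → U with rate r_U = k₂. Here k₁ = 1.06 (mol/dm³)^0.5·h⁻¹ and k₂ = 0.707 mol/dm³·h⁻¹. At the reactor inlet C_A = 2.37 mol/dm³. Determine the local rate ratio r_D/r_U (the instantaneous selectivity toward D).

2.31

S_{D/U} = r_D/r_U = (k₁·C_A^0.5)/(k₂) = (k₁/k₂)·C_A^0.5.
= (1.06×2.370^0.5) / (0.707) = 1.632/0.7070 = 2.31.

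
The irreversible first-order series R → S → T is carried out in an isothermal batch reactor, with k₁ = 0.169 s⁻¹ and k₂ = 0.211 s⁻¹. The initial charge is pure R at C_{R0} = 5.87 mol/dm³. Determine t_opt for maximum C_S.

The intermediate peaks when r₁ = r₂, i.e. k₁e^(−k₁t) = k₂e^(−k₂t), giving t_opt = ln(k₂/k₁)/(k₂−k₁).
= ln(0.211/0.169)/(0.211−0.169) = ln(1.249)/0.04200 = 0.2220/0.04200 = 5.28 s.

5.28 s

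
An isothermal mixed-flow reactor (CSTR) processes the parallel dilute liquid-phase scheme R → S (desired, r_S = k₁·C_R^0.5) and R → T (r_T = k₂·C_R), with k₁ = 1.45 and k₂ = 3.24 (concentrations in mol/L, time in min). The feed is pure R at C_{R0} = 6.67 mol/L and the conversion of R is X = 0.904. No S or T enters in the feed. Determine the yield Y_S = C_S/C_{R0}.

0.324

Exit C_R = C_{R0}(1−X) = 6.67×0.0960 = 0.6403 mol/L.
A CSTR operates uniformly at the exit composition, giving r_S = 1.160 and r_T = 2.075 (each k·C_R^n at C_R = 0.6403).
Fraction of consumed R going to S: r_S/(r_S+r_T) = 0.3587.
C_S = 0.3587·C_{R0}·X = 0.3587×6.67×0.904 = 2.16 mol/L; Y_S = C_S/C_{R0} = 0.324.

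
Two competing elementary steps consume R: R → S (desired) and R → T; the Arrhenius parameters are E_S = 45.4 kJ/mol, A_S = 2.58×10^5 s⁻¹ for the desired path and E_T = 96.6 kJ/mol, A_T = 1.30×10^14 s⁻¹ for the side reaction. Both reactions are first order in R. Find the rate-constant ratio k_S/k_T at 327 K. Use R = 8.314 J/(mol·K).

0.300

Since both paths have the same order in R, the concentration cancels and S_{S/T} = k_S/k_T = (A_S/A_T)·exp[(E_T−E_S)/(RT)].
(E_T−E_S)/(RT) = (96.6−45.4)×10³/(8.314×327) = 51200/2719 = 18.83.
k_S/k_T = (2.58×10^5/1.30×10^14)·exp(18.83) = 1.985×10^-9 × 1.510×10^8 = 0.300.
Since E_S < E_T, lowering the temperature improves selectivity toward S.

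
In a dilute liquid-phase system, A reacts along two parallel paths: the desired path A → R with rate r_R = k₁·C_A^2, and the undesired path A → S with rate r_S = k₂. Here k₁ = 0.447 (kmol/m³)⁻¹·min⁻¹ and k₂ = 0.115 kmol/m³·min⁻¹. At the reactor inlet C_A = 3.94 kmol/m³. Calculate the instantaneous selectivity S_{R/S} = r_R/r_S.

60.3

S_{R/S} = r_R/r_S = (k₁·C_A^2)/(k₂) = (k₁/k₂)·C_A^2.
= (0.447×3.940^2) / (0.115) = 6.939/0.1150 = 60.3.
Since the desired path is higher order in A, keeping C_A high (PFR or concentrated feed) favours R.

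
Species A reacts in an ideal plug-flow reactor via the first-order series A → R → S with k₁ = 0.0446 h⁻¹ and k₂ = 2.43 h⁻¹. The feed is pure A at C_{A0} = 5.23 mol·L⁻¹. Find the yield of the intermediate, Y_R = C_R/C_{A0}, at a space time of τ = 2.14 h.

0.0169

For first-order series with pure A initially, C_R(τ) = k₁C_{A0}/(k₂−k₁)·(e^(−k₁τ) − e^(−k₂τ)).
e^(−k₁τ) = e^(−0.0446×2.14) = e^(−0.09544) = 0.9090; e^(−k₂τ) = e^(−5.200) = 0.005515.
C_R = 0.0446×5.23/(2.43−0.0446) × (0.9090−0.005515) = 0.09779×0.9035 = 0.08834 mol·L⁻¹.
Y_R = C_R/C_{A0} = 0.08834/5.23 = 0.0169.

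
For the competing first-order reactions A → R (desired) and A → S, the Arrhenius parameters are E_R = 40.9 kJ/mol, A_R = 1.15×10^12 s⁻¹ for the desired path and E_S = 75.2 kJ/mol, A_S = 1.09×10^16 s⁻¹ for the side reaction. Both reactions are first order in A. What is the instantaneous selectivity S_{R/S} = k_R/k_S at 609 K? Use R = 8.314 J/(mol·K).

k_R/k_S = (A_R/A_S)·exp[−(E_R−E_S)/(RT)] = (A_R/A_S)·exp[(E_S−E_R)/(RT)].
(E_S−E_R)/(RT) = (75.2−40.9)×10³/(8.314×609) = 34300/5063 = 6.774.
k_R/k_S = (1.15×10^12/1.09×10^16)·exp(6.774) = 1.055×10^-4 × 875.1 = 0.0923.

0.0923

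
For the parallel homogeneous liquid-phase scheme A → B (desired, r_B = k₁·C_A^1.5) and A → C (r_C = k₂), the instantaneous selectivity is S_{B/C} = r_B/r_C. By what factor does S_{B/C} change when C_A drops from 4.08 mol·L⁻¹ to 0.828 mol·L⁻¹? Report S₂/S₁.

0.0914

S_{B/C} = (k₁/k₂)·C_A^1.5, so S₂/S₁ = (C_{A,2}/C_{A,1})^1.5.
= (0.828/4.08)^1.5 = (0.2029)^1.5 = 0.0914.
Selectivity toward B falls as C_A falls — high-concentration operation is favoured.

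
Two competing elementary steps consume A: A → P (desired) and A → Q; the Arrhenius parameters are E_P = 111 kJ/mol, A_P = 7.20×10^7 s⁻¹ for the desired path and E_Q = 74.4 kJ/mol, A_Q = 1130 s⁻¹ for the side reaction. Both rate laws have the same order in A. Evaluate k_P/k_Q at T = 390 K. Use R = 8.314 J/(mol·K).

0.798

k_P/k_Q = (A_P/A_Q)·exp[−(E_P−E_Q)/(RT)] = (A_P/A_Q)·exp[(E_Q−E_P)/(RT)].
(E_Q−E_P)/(RT) = (74.4−111)×10³/(8.314×390) = -36600/3242 = -11.29.
k_P/k_Q = (7.20×10^7/1130)·exp(-11.29) = 63717 × 1.253×10^-5 = 0.798.
Since E_P > E_Q, raising the temperature improves selectivity toward P.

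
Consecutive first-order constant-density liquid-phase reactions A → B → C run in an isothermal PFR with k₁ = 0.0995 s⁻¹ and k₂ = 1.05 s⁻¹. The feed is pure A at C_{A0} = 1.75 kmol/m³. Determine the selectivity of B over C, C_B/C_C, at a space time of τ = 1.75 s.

For first-order series with pure A initially, C_B(τ) = k₁C_{A0}/(k₂−k₁)·(e^(−k₁τ) − e^(−k₂τ)).
e^(−k₁τ) = e^(−0.0995×1.75) = e^(−0.1741) = 0.8402; e^(−k₂τ) = e^(−1.838) = 0.1592.
C_B = 0.0995×1.75/(1.05−0.0995) × (0.8402−0.1592) = 0.1832×0.6810 = 0.1248 kmol/m³.
C_A = C_{A0}e^(−k₁τ) = 1.470 kmol/m³, so C_C = C_{A0}−C_A−C_B = 0.1549 kmol/m³; C_B/C_C = 0.805.

0.805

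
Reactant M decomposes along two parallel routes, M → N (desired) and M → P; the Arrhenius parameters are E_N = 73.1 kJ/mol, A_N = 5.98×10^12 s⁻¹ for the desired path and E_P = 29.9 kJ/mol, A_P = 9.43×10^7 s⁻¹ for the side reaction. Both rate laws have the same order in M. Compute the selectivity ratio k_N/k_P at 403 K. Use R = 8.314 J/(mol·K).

0.159

k_N/k_P = (A_N/A_P)·exp[−(E_N−E_P)/(RT)] = (A_N/A_P)·exp[(E_P−E_N)/(RT)].
(E_P−E_N)/(RT) = (29.9−73.1)×10³/(8.314×403) = -43200/3351 = -12.89.
k_N/k_P = (5.98×10^12/9.43×10^7)·exp(-12.89) = 63415 × 2.515×10^-6 = 0.159.
Since E_N > E_P, raising the temperature improves selectivity toward N.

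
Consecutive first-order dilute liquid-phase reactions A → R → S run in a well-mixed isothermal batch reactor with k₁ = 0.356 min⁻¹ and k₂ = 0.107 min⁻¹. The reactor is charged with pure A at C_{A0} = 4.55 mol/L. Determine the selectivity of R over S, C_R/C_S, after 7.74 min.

1.33

The intermediate concentration in a first-order A→B→C sequence is C_R = k₁C_{A0}(e^(−k₁t) − e^(−k₂t))/(k₂−k₁).
e^(−k₁t) = e^(−0.356×7.74) = e^(−2.755) = 0.06358; e^(−k₂t) = e^(−0.8282) = 0.4368.
C_R = 0.356×4.55/(0.107−0.356) × (0.06358−0.4368) = (-6.505)×(-0.3733) = 2.428 mol/L.
C_A = C_{A0}e^(−k₁t) = 0.2893 mol/L, so C_S = C_{A0}−C_A−C_R = 1.833 mol/L; C_R/C_S = 1.33.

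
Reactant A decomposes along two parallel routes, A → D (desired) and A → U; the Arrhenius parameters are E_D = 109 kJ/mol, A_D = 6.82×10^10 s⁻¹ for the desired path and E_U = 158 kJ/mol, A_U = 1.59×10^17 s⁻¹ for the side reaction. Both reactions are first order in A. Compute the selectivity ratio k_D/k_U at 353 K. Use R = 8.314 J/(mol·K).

7.64

k_D/k_U = (A_D/A_U)·exp[−(E_D−E_U)/(RT)] = (A_D/A_U)·exp[(E_U−E_D)/(RT)].
(E_U−E_D)/(RT) = (158−109)×10³/(8.314×353) = 49000/2935 = 16.70.
k_D/k_U = (6.82×10^10/1.59×10^17)·exp(16.70) = 4.289×10^-7 × 1.782×10^7 = 7.64.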